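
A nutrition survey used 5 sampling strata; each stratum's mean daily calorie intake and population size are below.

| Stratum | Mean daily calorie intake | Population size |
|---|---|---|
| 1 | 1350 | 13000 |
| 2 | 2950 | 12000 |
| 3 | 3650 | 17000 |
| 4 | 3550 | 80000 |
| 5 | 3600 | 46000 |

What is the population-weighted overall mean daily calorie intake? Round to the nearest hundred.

3400

Σ Nₕ·x̄ₕ = 1350×13000 + 2950×12000 + 3650×17000 + 3550×80000 + 3600×46000
  = 17550000 + 35400000 + 62050000 + 284000000 + 165600000 = 564600000
Σ Nₕ = 13000 + 12000 + 17000 + 80000 + 46000 = 168000
Overall mean = 564600000 / 168000 = 3360.7143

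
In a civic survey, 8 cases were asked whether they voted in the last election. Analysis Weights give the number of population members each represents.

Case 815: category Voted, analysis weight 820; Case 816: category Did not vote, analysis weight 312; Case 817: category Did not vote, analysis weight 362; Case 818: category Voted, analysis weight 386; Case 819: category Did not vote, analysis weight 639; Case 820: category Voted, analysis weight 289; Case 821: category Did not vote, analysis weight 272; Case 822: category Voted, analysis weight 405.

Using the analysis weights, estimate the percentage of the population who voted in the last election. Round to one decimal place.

54.5

Sum of weights for 'Voted' = 820 + 386 + 289 + 405 = 1900
Total weight = 3485
Weighted proportion = 1900 / 3485 = 0.54519369 → 54.519369%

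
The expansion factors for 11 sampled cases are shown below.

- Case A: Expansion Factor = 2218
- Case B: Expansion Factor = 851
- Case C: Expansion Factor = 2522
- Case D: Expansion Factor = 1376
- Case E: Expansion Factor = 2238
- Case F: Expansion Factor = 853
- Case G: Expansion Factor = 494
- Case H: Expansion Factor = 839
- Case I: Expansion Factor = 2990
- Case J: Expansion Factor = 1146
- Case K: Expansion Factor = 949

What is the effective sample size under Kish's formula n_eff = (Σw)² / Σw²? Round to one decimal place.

Σ wᵢ = 2218 + 851 + 2522 + 1376 + 2238 + 853 + 494 + 839 + 2990 + 1146 + 949 = 16476
Σ wᵢ² = 31735812
n_eff = 16476² / 31735812 = 271458576 / 31735812 = 8.5536988

8.6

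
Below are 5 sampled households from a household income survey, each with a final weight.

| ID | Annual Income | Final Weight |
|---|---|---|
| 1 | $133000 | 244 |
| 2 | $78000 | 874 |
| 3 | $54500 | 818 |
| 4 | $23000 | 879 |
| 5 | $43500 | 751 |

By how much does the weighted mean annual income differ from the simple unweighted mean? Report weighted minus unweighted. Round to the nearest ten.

-10850

Unweighted sum = 133000 + 78000 + 54500 + 23000 + 43500 = 332000
Unweighted mean = 332000 / 5 = 66400
Weighted sum = 133000×244 + 78000×874 + 54500×818 + 23000×879 + 43500×751
  = 32452000 + 68172000 + 44581000 + 20217000 + 32668500 = 198090500
Sum of weights = 244 + 874 + 818 + 879 + 751 = 3566
Weighted mean = 198090500 / 3566 = 55549.776
Difference (weighted minus unweighted) = -10850.224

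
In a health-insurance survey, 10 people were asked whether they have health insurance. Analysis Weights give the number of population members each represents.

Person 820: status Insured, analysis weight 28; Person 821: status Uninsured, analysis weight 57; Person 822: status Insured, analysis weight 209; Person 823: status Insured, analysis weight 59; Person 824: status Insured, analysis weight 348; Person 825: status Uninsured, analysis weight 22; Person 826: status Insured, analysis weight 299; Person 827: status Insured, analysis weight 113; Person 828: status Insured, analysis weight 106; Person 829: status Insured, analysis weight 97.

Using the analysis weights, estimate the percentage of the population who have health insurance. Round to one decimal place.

94.1

Sum of weights for 'Insured' = 28 + 209 + 59 + 348 + 299 + 113 + 106 + 97 = 1259
Total weight = 28 + 57 + 209 + 59 + 348 + 22 + 299 + 113 + 106 + 97 = 1338
Weighted proportion = 1259 / 1338 = 0.94095665 → 94.095665%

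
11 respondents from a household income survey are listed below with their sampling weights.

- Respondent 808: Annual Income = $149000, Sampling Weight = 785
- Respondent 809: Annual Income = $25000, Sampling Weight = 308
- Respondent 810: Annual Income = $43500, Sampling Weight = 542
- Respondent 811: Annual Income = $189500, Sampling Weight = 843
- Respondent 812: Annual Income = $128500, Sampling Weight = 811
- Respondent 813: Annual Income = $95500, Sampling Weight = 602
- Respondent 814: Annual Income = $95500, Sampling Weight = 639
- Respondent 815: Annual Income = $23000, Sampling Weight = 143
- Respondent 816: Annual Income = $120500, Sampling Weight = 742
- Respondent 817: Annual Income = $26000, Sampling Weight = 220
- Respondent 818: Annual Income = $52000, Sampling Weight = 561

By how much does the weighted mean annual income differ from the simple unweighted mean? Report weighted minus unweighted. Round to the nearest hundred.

20100

Unweighted sum = 149000 + 25000 + 43500 + 189500 + 128500 + 95500 + 95500 + 23000 + 120500 + 26000 + 52000 = 948000
Unweighted mean = 948000 / 11 = 86181.818
Weighted sum = 149000×785 + 25000×308 + 43500×542 + 189500×843 + 128500×811 + 95500×602 + 95500×639 + 23000×143 + 120500×742 + 26000×220 + 52000×561
  = 116965000 + 7700000 + 23577000 + 159748500 + 104213500 + 57491000 + 61024500 + 3289000 + 89411000 + 5720000 + 29172000 = 658311500
Sum of weights = 785 + 308 + 542 + 843 + 811 + 602 + 639 + 143 + 742 + 220 + 561 = 6196
Weighted mean = 658311500 / 6196 = 106247.82
Difference (weighted minus unweighted) = 20066.003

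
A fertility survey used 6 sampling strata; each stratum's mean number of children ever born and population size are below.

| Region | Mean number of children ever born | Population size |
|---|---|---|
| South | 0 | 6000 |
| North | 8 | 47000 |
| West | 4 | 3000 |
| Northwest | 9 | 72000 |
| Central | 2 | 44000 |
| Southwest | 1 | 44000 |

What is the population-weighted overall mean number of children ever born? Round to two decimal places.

5.41

Σ Nₕ·x̄ₕ = 1168000
Σ Nₕ = 6000 + 47000 + 3000 + 72000 + 44000 + 44000 = 216000
Overall mean = 1168000 / 216000 = 5.4074074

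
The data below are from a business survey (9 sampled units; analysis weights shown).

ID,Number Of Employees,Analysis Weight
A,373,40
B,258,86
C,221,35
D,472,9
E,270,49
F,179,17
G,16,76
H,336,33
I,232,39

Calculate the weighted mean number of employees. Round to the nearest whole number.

226

Weighted sum = 373×40 + 258×86 + 221×35 + 472×9 + 270×49 + 179×17 + 16×76 + 336×33 + 232×39
  = 14920 + 22188 + 7735 + 4248 + 13230 + 3043 + 1216 + 11088 + 9048 = 86716
Sum of weights = 384
Weighted mean = 86716 / 384 = 225.82292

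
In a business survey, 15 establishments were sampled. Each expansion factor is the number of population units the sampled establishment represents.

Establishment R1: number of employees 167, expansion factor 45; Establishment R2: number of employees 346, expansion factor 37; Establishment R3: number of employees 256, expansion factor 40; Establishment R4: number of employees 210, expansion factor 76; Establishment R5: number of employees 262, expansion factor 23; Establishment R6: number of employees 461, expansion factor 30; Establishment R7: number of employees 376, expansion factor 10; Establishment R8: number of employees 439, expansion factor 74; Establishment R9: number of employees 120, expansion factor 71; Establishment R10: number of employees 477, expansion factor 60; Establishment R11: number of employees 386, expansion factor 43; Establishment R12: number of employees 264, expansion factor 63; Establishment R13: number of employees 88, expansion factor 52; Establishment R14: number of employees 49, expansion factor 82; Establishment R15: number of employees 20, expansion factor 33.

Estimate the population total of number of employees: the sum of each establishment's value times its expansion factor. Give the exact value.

Weighted total = 182243

182243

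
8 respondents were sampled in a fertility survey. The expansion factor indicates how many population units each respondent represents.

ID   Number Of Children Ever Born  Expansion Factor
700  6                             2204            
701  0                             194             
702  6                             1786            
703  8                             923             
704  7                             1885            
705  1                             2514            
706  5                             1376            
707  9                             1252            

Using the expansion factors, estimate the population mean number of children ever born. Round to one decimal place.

5.4

Weighted sum = 6×2204 + 0×194 + 6×1786 + 8×923 + 7×1885 + 1×2514 + 5×1376 + 9×1252
  = 13224 + 0 + 10716 + 7384 + 13195 + 2514 + 6880 + 11268 = 65181
Sum of weights = 12134
Weighted mean = 65181 / 12134 = 5.3717653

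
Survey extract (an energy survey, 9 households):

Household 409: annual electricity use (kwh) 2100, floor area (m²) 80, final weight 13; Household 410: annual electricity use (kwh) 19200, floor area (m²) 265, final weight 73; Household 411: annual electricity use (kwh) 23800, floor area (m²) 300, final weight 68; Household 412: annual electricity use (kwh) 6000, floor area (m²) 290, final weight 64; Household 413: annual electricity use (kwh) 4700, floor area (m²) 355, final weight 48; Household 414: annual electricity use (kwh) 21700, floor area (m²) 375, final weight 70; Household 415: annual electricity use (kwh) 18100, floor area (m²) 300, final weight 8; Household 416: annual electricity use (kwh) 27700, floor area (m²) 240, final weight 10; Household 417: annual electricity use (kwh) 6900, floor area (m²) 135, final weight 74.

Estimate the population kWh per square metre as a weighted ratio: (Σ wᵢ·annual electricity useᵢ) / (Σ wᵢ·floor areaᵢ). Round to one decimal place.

Σ wᵢ·y = 6108300
Σ wᵢ·x = 80×13 + 265×73 + 300×68 + 290×64 + 355×48 + 375×70 + 300×8 + 240×10 + 135×74
  = 1040 + 19345 + 20400 + 18560 + 17040 + 26250 + 2400 + 2400 + 9990 = 117425
Ratio = 6108300 / 117425 = 52.018735

52.0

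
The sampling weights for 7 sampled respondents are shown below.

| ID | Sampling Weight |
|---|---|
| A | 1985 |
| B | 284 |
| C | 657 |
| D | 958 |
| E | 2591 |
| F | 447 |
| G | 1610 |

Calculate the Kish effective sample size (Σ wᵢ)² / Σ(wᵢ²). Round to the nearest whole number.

Σ wᵢ = 1985 + 284 + 657 + 958 + 2591 + 447 + 1610 = 8532
Σ wᵢ² = 3940225 + 80656 + 431649 + 917764 + 6713281 + 199809 + 2592100 = 14875484
n_eff = 8532² / 14875484 = 72795024 / 14875484 = 4.8936239

5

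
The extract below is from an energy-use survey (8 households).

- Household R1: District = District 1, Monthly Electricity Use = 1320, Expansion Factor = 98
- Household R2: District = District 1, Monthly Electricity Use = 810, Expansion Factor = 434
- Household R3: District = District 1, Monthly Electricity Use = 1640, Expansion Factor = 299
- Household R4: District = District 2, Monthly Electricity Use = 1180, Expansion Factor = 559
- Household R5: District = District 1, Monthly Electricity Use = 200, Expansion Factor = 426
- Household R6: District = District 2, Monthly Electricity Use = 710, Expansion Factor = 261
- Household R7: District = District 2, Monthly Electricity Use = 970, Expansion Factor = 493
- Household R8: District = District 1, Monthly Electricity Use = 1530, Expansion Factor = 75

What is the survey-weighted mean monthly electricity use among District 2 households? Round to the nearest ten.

1010

District 2 rows: R4, R6, R7
Weighted sum = 1180×559 + 710×261 + 970×493
  = 1323140
Sum of weights = 1313
Weighted mean = 1323140 / 1313 = 1007.7228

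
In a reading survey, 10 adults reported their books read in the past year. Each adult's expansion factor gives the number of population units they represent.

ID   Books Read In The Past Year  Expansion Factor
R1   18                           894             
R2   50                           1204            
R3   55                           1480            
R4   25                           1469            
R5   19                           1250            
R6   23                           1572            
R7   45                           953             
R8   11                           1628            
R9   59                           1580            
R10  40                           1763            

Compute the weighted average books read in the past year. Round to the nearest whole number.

Weighted sum = 18×894 + 50×1204 + 55×1480 + 25×1469 + 19×1250 + 23×1572 + 45×953 + 11×1628 + 59×1580 + 40×1763
  = 478856
Sum of weights = 13793
Weighted mean = 478856 / 13793 = 34.71732

35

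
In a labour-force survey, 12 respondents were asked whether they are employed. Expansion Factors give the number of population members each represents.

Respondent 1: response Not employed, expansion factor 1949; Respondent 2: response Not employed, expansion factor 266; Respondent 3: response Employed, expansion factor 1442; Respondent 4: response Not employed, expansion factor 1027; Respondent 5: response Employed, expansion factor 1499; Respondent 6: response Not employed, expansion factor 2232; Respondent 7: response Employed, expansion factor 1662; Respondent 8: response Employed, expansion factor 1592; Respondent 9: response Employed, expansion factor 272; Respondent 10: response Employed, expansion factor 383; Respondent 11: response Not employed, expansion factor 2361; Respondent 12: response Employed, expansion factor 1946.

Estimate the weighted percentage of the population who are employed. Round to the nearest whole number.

Sum of weights for 'Employed' = 1442 + 1499 + 1662 + 1592 + 272 + 383 + 1946 = 8796
Total weight = 1949 + 266 + 1442 + 1027 + 1499 + 2232 + 1662 + 1592 + 272 + 383 + 2361 + 1946 = 16631
Weighted proportion = 8796 / 16631 = 0.52889183 → 52.889183%

53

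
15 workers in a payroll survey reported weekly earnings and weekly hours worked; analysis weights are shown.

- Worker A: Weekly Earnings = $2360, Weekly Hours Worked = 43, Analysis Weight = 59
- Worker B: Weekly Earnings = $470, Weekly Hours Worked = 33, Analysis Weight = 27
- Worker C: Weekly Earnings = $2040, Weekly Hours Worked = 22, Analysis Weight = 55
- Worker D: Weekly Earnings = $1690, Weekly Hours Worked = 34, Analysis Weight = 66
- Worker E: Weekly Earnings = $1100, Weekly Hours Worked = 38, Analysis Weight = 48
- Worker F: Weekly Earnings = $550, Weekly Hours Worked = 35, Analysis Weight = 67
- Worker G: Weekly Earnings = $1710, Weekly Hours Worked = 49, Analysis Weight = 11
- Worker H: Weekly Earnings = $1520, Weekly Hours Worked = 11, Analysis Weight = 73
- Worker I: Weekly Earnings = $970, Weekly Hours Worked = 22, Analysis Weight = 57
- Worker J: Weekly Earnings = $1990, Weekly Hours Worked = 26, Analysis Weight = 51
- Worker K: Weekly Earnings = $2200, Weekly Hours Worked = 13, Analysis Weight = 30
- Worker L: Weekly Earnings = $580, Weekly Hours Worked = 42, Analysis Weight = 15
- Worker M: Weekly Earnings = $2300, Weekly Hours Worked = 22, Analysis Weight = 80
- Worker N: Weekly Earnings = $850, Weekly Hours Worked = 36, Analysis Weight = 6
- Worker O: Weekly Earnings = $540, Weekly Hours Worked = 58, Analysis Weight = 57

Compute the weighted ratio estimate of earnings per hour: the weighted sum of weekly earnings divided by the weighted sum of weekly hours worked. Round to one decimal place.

49.2

Σ wᵢ·y = 1046450
Σ wᵢ·x = 21275
Ratio = 1046450 / 21275 = 49.186839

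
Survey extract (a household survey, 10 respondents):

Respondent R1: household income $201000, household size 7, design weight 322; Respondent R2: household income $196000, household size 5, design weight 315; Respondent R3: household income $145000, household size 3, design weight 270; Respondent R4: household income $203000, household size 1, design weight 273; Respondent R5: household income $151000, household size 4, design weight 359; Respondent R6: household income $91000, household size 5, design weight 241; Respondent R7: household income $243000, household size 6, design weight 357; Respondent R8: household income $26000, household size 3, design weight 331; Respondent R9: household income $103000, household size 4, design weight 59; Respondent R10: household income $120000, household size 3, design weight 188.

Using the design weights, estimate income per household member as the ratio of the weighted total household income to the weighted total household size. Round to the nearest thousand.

Σ wᵢ·y = 201000×322 + 196000×315 + 145000×270 + 203000×273 + 151000×359 + 91000×241 + 243000×357 + 26000×331 + 103000×59 + 120000×188
  = 64722000 + 61740000 + 39150000 + 55419000 + 54209000 + 21931000 + 86751000 + 8606000 + 6077000 + 22560000 = 421165000
Σ wᵢ·x = 11488
Ratio = 421165000 / 11488 = 36661.299

37000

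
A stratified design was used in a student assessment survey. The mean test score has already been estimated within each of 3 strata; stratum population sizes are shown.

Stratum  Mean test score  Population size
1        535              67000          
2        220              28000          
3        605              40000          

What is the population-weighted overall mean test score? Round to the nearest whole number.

Σ Nₕ·x̄ₕ = 535×67000 + 220×28000 + 605×40000
  = 66205000
Σ Nₕ = 67000 + 28000 + 40000 = 135000
Overall mean = 66205000 / 135000 = 490.40741

490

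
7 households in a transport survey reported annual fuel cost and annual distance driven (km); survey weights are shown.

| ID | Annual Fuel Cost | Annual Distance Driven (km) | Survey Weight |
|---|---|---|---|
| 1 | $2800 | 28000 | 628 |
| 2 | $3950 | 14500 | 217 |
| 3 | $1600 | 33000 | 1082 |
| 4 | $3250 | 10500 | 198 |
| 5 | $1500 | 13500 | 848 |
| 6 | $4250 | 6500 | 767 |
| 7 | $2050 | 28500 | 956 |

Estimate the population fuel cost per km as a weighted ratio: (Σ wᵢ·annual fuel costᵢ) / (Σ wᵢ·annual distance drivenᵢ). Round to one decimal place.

Σ wᵢ·y = 11481800
Σ wᵢ·x = 28000×628 + 14500×217 + 33000×1082 + 10500×198 + 13500×848 + 6500×767 + 28500×956
  = 17584000 + 3146500 + 35706000 + 2079000 + 11448000 + 4985500 + 27246000 = 102195000
Ratio = 11481800 / 102195000 = 0.11235188

0.1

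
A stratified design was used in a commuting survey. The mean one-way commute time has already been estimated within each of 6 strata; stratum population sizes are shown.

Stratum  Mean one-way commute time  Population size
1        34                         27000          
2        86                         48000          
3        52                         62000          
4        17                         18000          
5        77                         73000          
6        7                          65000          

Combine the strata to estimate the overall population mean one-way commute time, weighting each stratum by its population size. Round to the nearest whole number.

50

Σ Nₕ·x̄ₕ = 34×27000 + 86×48000 + 52×62000 + 17×18000 + 77×73000 + 7×65000
  = 918000 + 4128000 + 3224000 + 306000 + 5621000 + 455000 = 14652000
Σ Nₕ = 27000 + 48000 + 62000 + 18000 + 73000 + 65000 = 293000
Overall mean = 14652000 / 293000 = 50.006826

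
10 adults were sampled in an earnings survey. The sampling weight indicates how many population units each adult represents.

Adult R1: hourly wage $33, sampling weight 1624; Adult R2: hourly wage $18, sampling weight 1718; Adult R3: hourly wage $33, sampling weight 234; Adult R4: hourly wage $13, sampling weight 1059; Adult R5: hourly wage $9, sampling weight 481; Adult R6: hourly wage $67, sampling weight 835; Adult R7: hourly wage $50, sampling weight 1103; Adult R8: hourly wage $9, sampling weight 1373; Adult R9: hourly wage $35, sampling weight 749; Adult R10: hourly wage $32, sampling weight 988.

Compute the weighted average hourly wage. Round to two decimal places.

Weighted sum = 291617
Sum of weights = 10164
Weighted mean = 291617 / 10164 = 28.691165

28.69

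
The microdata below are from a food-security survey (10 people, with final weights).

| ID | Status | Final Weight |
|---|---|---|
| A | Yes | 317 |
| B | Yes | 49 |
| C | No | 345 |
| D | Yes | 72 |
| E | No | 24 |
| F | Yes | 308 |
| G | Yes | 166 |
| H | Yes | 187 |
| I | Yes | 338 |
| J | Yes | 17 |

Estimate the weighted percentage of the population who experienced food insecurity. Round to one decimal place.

79.8

Sum of weights for 'Yes' = 317 + 49 + 72 + 308 + 166 + 187 + 338 + 17 = 1454
Total weight = 1823
Weighted proportion = 1454 / 1823 = 0.7975864 → 79.75864%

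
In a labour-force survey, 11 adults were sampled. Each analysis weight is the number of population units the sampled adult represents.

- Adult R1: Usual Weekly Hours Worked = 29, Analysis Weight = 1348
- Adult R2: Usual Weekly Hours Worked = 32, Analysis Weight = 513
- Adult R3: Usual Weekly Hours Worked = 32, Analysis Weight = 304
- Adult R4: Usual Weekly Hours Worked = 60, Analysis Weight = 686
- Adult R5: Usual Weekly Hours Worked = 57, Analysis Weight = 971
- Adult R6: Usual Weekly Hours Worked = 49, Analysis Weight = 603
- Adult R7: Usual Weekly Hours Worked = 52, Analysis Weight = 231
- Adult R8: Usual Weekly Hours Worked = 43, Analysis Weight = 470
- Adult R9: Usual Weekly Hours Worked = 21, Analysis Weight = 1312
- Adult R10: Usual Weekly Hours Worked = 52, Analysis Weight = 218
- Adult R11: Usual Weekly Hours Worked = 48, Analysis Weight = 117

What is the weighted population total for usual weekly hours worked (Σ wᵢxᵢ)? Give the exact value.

Weighted total = 29×1348 + 32×513 + 32×304 + 60×686 + 57×971 + 49×603 + 52×231 + 43×470 + 21×1312 + 52×218 + 48×117
  = 39092 + 16416 + 9728 + 41160 + 55347 + 29547 + 12012 + 20210 + 27552 + 11336 + 5616 = 268016

268016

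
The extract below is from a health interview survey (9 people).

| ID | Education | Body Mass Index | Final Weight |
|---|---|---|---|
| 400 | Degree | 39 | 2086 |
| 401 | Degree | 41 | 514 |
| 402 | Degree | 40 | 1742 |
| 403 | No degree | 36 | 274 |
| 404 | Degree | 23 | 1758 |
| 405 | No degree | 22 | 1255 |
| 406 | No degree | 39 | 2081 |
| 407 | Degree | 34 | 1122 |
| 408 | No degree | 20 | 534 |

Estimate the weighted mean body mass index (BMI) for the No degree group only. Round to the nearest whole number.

31

No degree rows: 403, 405, 406, 408
Weighted sum = 36×274 + 22×1255 + 39×2081 + 20×534
  = 9864 + 27610 + 81159 + 10680 = 129313
Sum of weights = 274 + 1255 + 2081 + 534 = 4144
Weighted mean = 129313 / 4144 = 31.204875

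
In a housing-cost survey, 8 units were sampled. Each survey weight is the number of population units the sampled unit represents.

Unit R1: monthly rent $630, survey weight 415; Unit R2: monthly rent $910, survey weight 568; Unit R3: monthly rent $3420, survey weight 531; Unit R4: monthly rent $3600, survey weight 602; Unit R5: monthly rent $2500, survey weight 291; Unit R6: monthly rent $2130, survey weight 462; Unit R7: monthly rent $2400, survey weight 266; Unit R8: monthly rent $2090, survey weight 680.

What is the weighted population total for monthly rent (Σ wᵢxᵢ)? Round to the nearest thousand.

Weighted total = 630×415 + 910×568 + 3420×531 + 3600×602 + 2500×291 + 2130×462 + 2400×266 + 2090×680
  = 8532710

8533000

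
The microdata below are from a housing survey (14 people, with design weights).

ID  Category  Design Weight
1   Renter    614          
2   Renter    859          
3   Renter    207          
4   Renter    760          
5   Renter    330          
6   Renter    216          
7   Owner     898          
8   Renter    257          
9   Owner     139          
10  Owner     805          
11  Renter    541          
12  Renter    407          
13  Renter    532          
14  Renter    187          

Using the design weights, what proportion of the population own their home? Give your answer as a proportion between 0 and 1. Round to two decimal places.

0.27

Sum of weights for 'Owner' = 898 + 139 + 805 = 1842
Total weight = 6752
Weighted proportion = 1842 / 6752 = 0.27280806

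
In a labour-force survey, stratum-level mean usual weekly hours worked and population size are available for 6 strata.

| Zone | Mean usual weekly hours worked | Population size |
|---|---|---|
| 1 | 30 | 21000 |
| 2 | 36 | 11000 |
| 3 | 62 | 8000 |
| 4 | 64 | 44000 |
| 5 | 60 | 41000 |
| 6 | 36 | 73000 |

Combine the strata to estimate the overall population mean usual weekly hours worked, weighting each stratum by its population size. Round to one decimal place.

47.6

Σ Nₕ·x̄ₕ = 30×21000 + 36×11000 + 62×8000 + 64×44000 + 60×41000 + 36×73000
  = 630000 + 396000 + 496000 + 2816000 + 2460000 + 2628000 = 9426000
Σ Nₕ = 21000 + 11000 + 8000 + 44000 + 41000 + 73000 = 198000
Overall mean = 9426000 / 198000 = 47.606061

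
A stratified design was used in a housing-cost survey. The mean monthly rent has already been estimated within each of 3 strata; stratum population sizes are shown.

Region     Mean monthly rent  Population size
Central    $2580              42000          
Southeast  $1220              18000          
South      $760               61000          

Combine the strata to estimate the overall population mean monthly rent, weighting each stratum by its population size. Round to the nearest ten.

1460

Σ Nₕ·x̄ₕ = 2580×42000 + 1220×18000 + 760×61000
  = 108360000 + 21960000 + 46360000 = 176680000
Σ Nₕ = 121000
Overall mean = 176680000 / 121000 = 1460.1653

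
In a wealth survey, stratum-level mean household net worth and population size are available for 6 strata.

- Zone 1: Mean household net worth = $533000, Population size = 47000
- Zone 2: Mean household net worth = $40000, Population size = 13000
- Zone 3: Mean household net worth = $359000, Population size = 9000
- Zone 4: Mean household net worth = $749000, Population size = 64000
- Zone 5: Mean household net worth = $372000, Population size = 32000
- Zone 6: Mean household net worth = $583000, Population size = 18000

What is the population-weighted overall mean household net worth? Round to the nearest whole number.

541727

Σ Nₕ·x̄ₕ = 533000×47000 + 40000×13000 + 359000×9000 + 749000×64000 + 372000×32000 + 583000×18000
  = 25051000000 + 520000000 + 3231000000 + 47936000000 + 11904000000 + 10494000000 = 99136000000
Σ Nₕ = 47000 + 13000 + 9000 + 64000 + 32000 + 18000 = 183000
Overall mean = 99136000000 / 183000 = 541726.78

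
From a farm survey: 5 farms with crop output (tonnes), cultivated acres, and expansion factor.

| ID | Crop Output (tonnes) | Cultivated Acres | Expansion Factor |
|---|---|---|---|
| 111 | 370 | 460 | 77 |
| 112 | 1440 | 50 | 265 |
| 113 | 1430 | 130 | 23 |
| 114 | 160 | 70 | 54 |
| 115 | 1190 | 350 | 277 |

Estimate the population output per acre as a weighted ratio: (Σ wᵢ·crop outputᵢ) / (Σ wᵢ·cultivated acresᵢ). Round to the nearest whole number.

Σ wᵢ·y = 370×77 + 1440×265 + 1430×23 + 160×54 + 1190×277
  = 28490 + 381600 + 32890 + 8640 + 329630 = 781250
Σ wᵢ·x = 460×77 + 50×265 + 130×23 + 70×54 + 350×277
  = 35420 + 13250 + 2990 + 3780 + 96950 = 152390
Ratio = 781250 / 152390 = 5.1266487

5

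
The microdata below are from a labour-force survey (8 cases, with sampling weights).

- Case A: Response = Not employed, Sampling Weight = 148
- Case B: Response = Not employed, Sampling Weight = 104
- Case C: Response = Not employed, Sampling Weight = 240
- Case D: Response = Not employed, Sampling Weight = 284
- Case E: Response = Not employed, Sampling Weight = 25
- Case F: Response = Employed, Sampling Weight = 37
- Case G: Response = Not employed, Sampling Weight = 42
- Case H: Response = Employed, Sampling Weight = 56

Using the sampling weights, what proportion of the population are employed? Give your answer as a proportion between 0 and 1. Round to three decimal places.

Sum of weights for 'Employed' = 37 + 56 = 93
Total weight = 148 + 104 + 240 + 284 + 25 + 37 + 42 + 56 = 936
Weighted proportion = 93 / 936 = 0.099358974

0.099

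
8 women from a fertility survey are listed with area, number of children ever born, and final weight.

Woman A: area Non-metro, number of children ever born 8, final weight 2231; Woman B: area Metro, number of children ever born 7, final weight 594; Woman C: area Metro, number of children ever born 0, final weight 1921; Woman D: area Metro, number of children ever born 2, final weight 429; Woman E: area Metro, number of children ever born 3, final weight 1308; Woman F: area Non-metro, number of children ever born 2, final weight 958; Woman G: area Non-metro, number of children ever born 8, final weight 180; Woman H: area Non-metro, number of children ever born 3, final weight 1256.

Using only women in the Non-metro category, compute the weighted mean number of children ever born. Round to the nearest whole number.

5

Non-metro rows: A, F, G, H
Weighted sum = 8×2231 + 2×958 + 8×180 + 3×1256
  = 24972
Sum of weights = 2231 + 958 + 180 + 1256 = 4625
Weighted mean = 24972 / 4625 = 5.3993514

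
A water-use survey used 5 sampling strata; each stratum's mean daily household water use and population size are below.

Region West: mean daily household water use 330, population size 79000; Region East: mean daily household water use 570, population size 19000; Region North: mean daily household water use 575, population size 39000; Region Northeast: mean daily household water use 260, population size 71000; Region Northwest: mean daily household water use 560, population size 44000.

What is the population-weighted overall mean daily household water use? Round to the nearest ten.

410

Σ Nₕ·x̄ₕ = 330×79000 + 570×19000 + 575×39000 + 260×71000 + 560×44000
  = 26070000 + 10830000 + 22425000 + 18460000 + 24640000 = 102425000
Σ Nₕ = 252000
Overall mean = 102425000 / 252000 = 406.44841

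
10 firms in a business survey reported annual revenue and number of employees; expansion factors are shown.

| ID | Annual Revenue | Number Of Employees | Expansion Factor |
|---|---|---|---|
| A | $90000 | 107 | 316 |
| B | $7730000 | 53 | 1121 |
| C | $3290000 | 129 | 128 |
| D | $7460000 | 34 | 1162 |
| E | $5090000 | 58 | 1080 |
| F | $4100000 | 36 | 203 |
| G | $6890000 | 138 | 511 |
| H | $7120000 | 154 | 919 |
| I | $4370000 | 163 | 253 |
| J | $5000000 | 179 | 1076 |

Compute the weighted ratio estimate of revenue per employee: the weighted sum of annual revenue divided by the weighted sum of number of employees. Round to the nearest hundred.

Σ wᵢ·y = 90000×316 + 7730000×1121 + 3290000×128 + 7460000×1162 + 5090000×1080 + 4100000×203 + 6890000×511 + 7120000×919 + 4370000×253 + 5000000×1076
  = 40662590000
Σ wᵢ·x = 107×316 + 53×1121 + 129×128 + 34×1162 + 58×1080 + 36×203 + 138×511 + 154×919 + 163×253 + 179×1076
  = 33812 + 59413 + 16512 + 39508 + 62640 + 7308 + 70518 + 141526 + 41239 + 192604 = 665080
Ratio = 40662590000 / 665080 = 61139.397

61100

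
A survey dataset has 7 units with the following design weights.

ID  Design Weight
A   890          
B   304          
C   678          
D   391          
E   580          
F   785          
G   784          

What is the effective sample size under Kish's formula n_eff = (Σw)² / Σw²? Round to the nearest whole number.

6

Σ wᵢ = 890 + 304 + 678 + 391 + 580 + 785 + 784 = 4412
Σ wᵢ² = 792100 + 92416 + 459684 + 152881 + 336400 + 616225 + 614656 = 3064362
n_eff = 4412² / 3064362 = 19465744 / 3064362 = 6.3522991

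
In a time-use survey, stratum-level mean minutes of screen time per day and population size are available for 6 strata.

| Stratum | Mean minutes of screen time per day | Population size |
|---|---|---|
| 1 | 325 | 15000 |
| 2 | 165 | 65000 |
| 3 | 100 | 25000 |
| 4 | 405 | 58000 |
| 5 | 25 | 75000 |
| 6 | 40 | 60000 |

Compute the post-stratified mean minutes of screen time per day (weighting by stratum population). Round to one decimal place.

153.9

Σ Nₕ·x̄ₕ = 325×15000 + 165×65000 + 100×25000 + 405×58000 + 25×75000 + 40×60000
  = 4875000 + 10725000 + 2500000 + 23490000 + 1875000 + 2400000 = 45865000
Σ Nₕ = 15000 + 65000 + 25000 + 58000 + 75000 + 60000 = 298000
Overall mean = 45865000 / 298000 = 153.9094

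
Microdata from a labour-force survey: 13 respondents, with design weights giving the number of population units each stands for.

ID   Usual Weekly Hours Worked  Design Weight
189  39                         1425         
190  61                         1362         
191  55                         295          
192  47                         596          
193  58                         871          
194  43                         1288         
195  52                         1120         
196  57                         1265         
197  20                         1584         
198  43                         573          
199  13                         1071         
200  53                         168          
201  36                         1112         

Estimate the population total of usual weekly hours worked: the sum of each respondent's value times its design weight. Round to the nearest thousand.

538000

Weighted total = 538319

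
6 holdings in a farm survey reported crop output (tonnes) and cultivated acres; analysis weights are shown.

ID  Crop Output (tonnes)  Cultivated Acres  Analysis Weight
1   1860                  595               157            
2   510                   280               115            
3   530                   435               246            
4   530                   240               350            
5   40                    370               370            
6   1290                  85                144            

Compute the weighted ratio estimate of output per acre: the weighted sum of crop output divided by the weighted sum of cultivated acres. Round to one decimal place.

Σ wᵢ·y = 1860×157 + 510×115 + 530×246 + 530×350 + 40×370 + 1290×144
  = 867110
Σ wᵢ·x = 595×157 + 280×115 + 435×246 + 240×350 + 370×370 + 85×144
  = 93415 + 32200 + 107010 + 84000 + 136900 + 12240 = 465765
Ratio = 867110 / 465765 = 1.8616899

1.9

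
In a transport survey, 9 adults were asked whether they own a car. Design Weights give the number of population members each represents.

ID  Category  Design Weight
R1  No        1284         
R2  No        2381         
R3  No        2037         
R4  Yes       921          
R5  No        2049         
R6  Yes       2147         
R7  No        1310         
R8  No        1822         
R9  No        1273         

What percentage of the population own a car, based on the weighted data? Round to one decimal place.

20.2

Sum of weights for 'Yes' = 921 + 2147 = 3068
Total weight = 1284 + 2381 + 2037 + 921 + 2049 + 2147 + 1310 + 1822 + 1273 = 15224
Weighted proportion = 3068 / 15224 = 0.20152391 → 20.152391%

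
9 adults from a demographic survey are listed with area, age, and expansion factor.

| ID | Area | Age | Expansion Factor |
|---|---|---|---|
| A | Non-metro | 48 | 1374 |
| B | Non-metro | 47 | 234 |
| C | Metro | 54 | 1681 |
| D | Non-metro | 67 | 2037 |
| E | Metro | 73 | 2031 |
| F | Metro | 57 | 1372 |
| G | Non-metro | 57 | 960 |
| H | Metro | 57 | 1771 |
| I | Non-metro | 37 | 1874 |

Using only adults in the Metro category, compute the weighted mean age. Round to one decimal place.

Metro rows: C, E, F, H
Weighted sum = 54×1681 + 73×2031 + 57×1372 + 57×1771
  = 90774 + 148263 + 78204 + 100947 = 418188
Sum of weights = 1681 + 2031 + 1372 + 1771 = 6855
Weighted mean = 418188 / 6855 = 61.004814

61.0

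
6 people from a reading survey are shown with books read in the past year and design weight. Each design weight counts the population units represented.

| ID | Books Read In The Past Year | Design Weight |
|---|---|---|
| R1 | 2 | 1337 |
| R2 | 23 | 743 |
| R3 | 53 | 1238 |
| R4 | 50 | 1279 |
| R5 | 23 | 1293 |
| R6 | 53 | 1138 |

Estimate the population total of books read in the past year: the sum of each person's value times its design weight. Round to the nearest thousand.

Weighted total = 2×1337 + 23×743 + 53×1238 + 50×1279 + 23×1293 + 53×1138
  = 2674 + 17089 + 65614 + 63950 + 29739 + 60314 = 239380

239000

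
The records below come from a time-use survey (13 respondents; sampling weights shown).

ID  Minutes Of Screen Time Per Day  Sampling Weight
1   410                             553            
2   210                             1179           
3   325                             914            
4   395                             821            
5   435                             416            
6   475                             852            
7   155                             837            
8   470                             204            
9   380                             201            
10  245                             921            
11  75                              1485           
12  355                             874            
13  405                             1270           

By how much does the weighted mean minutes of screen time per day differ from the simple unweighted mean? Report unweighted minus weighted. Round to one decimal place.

34.7

Unweighted sum = 4335
Unweighted mean = 4335 / 13 = 333.46154
Weighted sum = 3144960
Sum of weights = 10527
Weighted mean = 3144960 / 10527 = 298.75178
Difference (unweighted minus weighted) = 34.709757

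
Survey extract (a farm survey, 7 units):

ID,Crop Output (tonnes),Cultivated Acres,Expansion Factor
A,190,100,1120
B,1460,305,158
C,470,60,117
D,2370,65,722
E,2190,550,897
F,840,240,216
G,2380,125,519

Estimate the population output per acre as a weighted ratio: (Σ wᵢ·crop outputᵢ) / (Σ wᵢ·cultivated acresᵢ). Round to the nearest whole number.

7

Σ wᵢ·y = 190×1120 + 1460×158 + 470×117 + 2370×722 + 2190×897 + 840×216 + 2380×519
  = 212800 + 230680 + 54990 + 1711140 + 1964430 + 181440 + 1235220 = 5590700
Σ wᵢ·x = 100×1120 + 305×158 + 60×117 + 65×722 + 550×897 + 240×216 + 125×519
  = 112000 + 48190 + 7020 + 46930 + 493350 + 51840 + 64875 = 824205
Ratio = 5590700 / 824205 = 6.7831425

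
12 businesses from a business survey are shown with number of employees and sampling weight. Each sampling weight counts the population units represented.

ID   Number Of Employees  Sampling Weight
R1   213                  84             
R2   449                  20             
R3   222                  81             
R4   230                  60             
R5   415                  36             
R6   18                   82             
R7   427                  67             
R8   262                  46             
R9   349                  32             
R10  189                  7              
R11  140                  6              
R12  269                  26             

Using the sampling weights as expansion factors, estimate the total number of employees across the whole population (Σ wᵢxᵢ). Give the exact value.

136056

Weighted total = 213×84 + 449×20 + 222×81 + 230×60 + 415×36 + 18×82 + 427×67 + 262×46 + 349×32 + 189×7 + 140×6 + 269×26
  = 136056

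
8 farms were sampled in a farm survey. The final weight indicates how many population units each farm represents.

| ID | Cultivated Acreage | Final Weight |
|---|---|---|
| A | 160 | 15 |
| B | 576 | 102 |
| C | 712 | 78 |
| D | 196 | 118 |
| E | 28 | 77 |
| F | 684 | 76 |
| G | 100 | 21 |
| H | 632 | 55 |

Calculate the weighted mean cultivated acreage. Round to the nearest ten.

Weighted sum = 230816
Sum of weights = 15 + 102 + 78 + 118 + 77 + 76 + 21 + 55 = 542
Weighted mean = 230816 / 542 = 425.85978

430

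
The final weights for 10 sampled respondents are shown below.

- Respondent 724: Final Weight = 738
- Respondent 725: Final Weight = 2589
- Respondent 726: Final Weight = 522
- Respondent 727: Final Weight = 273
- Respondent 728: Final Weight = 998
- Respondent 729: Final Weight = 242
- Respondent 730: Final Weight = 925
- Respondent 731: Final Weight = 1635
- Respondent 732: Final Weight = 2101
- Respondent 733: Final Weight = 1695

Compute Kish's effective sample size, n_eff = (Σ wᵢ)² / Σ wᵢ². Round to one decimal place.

Σ wᵢ = 738 + 2589 + 522 + 273 + 998 + 242 + 925 + 1635 + 2101 + 1695 = 11718
Σ wᵢ² = 544644 + 6702921 + 272484 + 74529 + 996004 + 58564 + 855625 + 2673225 + 4414201 + 2873025 = 19465222
n_eff = 11718² / 19465222 = 137311524 / 19465222 = 7.0541977

7.1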